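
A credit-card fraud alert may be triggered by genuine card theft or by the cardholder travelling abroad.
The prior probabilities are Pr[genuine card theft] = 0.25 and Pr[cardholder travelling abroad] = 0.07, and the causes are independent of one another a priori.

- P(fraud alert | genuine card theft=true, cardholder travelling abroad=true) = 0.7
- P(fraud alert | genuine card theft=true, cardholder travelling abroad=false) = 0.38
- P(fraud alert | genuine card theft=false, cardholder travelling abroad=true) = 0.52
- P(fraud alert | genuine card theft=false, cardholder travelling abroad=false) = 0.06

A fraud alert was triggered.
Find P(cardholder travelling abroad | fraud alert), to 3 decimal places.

P(cardholder travelling abroad | fraud alert) ≈ 0.233

Sum P(fraud alert|·) weighted by the priors over the 4 (genuine card theft, cardholder travelling abroad) configurations:
  P(fraud alert) = 0.06*0.75*0.93 + 0.52*0.75*0.07 + 0.38*0.25*0.93 + 0.7*0.25*0.07
        = 0.041850 + 0.027300 + 0.088350 + 0.012250 = 0.169750
The terms with cardholder travelling abroad present sum to 0.039550, so
  P(cardholder travelling abroad | fraud alert) = 0.039550 / 0.169750 ≈ 0.233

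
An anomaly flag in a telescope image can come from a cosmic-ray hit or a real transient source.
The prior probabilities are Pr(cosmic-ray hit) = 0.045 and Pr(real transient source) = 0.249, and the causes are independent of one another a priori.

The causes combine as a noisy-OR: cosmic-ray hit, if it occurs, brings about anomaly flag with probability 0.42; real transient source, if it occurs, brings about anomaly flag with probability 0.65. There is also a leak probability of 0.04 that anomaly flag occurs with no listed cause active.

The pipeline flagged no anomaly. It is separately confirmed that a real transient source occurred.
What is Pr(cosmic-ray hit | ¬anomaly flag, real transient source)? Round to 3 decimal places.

Under noisy-OR, P(anomaly flag | causes) = 1 − (1−0.04)·∏(1−qᵢ) over the active causes.
By total probability over both values of cosmic-ray hit:
  P(¬anomaly flag | real transient source) = 0.336*0.955 + 0.19488*0.045
        = 0.320880 + 0.008770 = 0.329650
The terms with cosmic-ray hit present sum to 0.008770, so
  P(cosmic-ray hit | ¬anomaly flag, real transient source) = 0.008770 / 0.329650 ≈ 0.027

Pr(cosmic-ray hit | ¬anomaly flag, real transient source) ≈ 0.027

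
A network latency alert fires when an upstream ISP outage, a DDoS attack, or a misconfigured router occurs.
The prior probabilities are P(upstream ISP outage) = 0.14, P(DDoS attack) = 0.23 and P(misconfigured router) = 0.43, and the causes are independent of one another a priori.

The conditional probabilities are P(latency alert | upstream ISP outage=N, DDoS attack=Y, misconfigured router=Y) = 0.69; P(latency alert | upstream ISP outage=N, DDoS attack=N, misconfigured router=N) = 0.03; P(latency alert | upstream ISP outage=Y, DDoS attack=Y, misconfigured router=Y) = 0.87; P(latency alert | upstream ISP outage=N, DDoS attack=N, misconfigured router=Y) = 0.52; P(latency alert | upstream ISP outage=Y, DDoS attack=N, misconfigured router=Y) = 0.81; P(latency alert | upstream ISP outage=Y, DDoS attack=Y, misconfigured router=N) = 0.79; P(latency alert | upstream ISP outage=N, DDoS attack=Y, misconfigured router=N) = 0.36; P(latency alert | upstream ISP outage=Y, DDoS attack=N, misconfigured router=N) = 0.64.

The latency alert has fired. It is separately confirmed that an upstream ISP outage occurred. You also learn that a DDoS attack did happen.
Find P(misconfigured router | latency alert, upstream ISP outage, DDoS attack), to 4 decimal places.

P(latency alert | upstream ISP outage, DDoS attack) = 0.79·0.57 + 0.87·0.43 = 0.450300 + 0.374100 = 0.824400
Restricting to configurations with misconfigured router present: 0.87·0.43 = 0.374100.
So P(misconfigured router | latency alert, upstream ISP outage, DDoS attack) = 0.374100/0.824400 ≈ 0.4538.

P(misconfigured router | latency alert, upstream ISP outage, DDoS attack) ≈ 0.4538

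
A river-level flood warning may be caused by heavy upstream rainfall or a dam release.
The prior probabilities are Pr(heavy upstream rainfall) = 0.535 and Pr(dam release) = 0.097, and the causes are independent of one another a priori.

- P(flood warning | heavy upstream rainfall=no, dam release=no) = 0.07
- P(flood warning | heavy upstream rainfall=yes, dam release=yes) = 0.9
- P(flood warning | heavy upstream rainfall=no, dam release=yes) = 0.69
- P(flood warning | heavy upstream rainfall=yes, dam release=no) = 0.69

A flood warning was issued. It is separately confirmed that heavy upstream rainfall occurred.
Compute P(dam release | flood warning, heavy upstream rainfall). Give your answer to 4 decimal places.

For the numerator, keep only dam release=true terms: 0.9*0.097 = 0.087300
Denominator P(flood warning | heavy upstream rainfall): 0.69*0.903 + 0.9*0.097 = 0.710370
P(dam release | flood warning, heavy upstream rainfall) = 0.087300/0.710370 ≈ 0.1229

P(dam release | flood warning, heavy upstream rainfall) ≈ 0.1229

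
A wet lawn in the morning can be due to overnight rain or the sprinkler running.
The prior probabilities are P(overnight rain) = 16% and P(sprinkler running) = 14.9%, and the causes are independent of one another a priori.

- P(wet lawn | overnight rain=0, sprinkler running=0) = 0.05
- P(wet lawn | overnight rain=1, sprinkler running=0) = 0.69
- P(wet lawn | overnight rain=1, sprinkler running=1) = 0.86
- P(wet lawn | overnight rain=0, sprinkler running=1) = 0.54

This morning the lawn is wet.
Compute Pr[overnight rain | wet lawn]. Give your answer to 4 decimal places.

Weight on overnight rain=true, given the evidence: 0.093950 + 0.020502 = 0.114452
The normalizing constant is 0.05*0.84*0.851 + 0.54*0.84*0.149 + 0.69*0.16*0.851 + 0.86*0.16*0.149 = 0.217780
Posterior = 0.114452 / 0.217780 ≈ 0.5255

Pr[overnight rain | wet lawn] ≈ 0.5255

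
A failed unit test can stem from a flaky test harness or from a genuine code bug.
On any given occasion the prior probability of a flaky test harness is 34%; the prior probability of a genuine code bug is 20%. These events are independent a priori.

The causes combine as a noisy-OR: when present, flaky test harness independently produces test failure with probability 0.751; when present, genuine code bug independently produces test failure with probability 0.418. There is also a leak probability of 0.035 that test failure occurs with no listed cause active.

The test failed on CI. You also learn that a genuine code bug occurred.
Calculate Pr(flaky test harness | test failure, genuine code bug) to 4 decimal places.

Pr(flaky test harness | test failure, genuine code bug) ≈ 0.5027

Under noisy-OR, P(test failure | causes) = 1 − (1−0.035)·∏(1−qᵢ) over the active causes.
P(test failure | genuine code bug) = 0.43837×0.66 + 0.860154×0.34 = 0.289324 + 0.292452 = 0.581776
Of this, 0.292452 comes from 0.860154×0.34 (the flaky test harness=true cases).
Hence the posterior is 0.292452/0.581776 ≈ 0.5027.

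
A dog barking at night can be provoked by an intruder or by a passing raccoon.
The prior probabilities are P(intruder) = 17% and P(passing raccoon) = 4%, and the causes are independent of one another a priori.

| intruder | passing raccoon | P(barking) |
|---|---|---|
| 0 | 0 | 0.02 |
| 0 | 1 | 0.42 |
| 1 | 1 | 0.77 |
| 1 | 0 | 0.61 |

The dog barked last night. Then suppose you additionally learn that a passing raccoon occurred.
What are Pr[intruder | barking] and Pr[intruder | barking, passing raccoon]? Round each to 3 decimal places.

Pr[intruder | barking] ≈ 0.778; Pr[intruder | barking, passing raccoon] ≈ 0.273

P(barking) = 0.02×0.83×0.96 + 0.42×0.83×0.04 + 0.61×0.17×0.96 + 0.77×0.17×0.04 = 0.015936 + 0.013944 + 0.099552 + 0.005236 = 0.134668
Of this, 0.104788 comes from 0.099552 + 0.005236 (the intruder=true cases).
Hence the posterior is 0.104788/0.134668 ≈ 0.778.

Now also conditioning on passing raccoon=true:
Sum P(barking|·) weighted by the priors over both values of intruder:
  P(barking | passing raccoon) = 0.42×0.83 + 0.77×0.17
        = 0.348600 + 0.130900 = 0.479500
The terms with intruder present sum to 0.130900, so
  P(intruder | barking, passing raccoon) = 0.130900 / 0.479500 ≈ 0.273
This is intercausal reasoning (explaining away): once passing raccoon accounts for the barking, intruder becomes less likely.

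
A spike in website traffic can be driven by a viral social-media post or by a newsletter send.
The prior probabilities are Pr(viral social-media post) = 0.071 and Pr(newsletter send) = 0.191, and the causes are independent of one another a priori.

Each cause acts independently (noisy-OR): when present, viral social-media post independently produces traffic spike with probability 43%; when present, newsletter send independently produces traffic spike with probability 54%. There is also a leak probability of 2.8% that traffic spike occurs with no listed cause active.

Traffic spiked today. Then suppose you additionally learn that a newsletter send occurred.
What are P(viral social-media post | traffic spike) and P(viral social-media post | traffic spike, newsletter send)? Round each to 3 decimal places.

P(viral social-media post | traffic spike) ≈ 0.231; P(viral social-media post | traffic spike, newsletter send) ≈ 0.093

Under noisy-OR, P(traffic spike | causes) = 1 − (1−0.028)·∏(1−qᵢ) over the active causes.
P(traffic spike) = 0.028×0.929×0.809 + 0.55288×0.929×0.191 + 0.44596×0.071×0.809 + 0.745142×0.071×0.191 = 0.021044 + 0.098102 + 0.025615 + 0.010105 = 0.154866
Restricting to configurations with viral social-media post present: 0.025615 + 0.010105 = 0.035720.
P(viral social-media post | traffic spike) = 0.035720 / 0.154866 ≈ 0.231

Now also conditioning on newsletter send=true:
For the numerator, keep only viral social-media post=true terms: 0.745142·0.071 = 0.052905
Normalizer over all consistent configurations: 0.55288·0.929 + 0.745142·0.071 = 0.566531
P(viral social-media post | traffic spike, newsletter send) = 0.052905/0.566531 ≈ 0.093
Conditioning on newsletter send lowers the posterior on viral social-media post: the classic explaining-away effect in a common-effect structure.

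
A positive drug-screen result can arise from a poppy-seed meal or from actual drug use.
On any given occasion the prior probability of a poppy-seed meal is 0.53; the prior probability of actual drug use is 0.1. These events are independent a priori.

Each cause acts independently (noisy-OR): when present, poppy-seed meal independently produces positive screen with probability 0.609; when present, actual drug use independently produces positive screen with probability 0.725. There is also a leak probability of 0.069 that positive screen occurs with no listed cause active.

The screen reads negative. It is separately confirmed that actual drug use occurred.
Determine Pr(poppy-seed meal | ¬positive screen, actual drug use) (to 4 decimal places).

Under noisy-OR, P(positive screen | causes) = 1 − (1−0.069)·∏(1−qᵢ) over the active causes.
Numerator (weight on configurations with poppy-seed meal): 0.100106×0.53 = 0.053056
Normalizer over all consistent configurations: 0.256025×0.47 + 0.100106×0.53 = 0.173388
Posterior = 0.053056 / 0.173388 ≈ 0.3060

Pr(poppy-seed meal | ¬positive screen, actual drug use) ≈ 0.3060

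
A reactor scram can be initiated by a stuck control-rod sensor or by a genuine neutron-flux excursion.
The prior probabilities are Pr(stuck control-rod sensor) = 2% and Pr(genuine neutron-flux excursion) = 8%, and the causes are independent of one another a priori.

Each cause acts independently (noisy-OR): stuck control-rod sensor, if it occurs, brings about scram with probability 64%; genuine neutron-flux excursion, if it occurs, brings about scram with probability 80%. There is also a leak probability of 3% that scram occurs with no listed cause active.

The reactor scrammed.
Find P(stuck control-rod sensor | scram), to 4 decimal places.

P(stuck control-rod sensor | scram) ≈ 0.1298

Under noisy-OR, P(scram | causes) = 1 − (1−0.03)·∏(1−qᵢ) over the active causes.
P(scram) = 0.03×0.98×0.92 + 0.806×0.98×0.08 + 0.6508×0.02×0.92 + 0.93016×0.02×0.08 = 0.027048 + 0.063190 + 0.011975 + 0.001488 = 0.103701
Restricting to configurations with stuck control-rod sensor present: 0.011975 + 0.001488 = 0.013463.
P(stuck control-rod sensor | scram) = 0.013463 / 0.103701 ≈ 0.1298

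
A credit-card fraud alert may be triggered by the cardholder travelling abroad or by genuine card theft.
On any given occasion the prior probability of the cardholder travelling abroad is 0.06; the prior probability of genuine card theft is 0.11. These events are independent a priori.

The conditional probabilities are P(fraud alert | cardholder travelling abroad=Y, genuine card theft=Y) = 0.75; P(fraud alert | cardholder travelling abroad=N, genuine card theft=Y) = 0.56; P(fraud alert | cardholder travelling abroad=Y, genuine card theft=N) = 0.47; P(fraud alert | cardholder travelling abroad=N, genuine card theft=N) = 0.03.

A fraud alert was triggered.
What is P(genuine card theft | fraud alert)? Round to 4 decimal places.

Numerator (weight on configurations with genuine card theft): 0.057904 + 0.004950 = 0.062854
Normalizer over all consistent configurations: 0.03·0.94·0.89 + 0.56·0.94·0.11 + 0.47·0.06·0.89 + 0.75·0.06·0.11 = 0.113050
Posterior = 0.062854 / 0.113050 ≈ 0.5560

P(genuine card theft | fraud alert) ≈ 0.5560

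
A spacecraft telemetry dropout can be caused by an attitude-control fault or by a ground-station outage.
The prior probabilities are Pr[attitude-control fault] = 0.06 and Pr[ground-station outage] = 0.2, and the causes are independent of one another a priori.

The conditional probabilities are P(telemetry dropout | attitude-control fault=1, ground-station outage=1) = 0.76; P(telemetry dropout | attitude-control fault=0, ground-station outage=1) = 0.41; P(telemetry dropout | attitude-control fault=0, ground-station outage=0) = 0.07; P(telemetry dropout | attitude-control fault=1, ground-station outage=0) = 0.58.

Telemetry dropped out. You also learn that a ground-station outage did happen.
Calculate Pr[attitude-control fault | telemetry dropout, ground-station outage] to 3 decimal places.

Pr[attitude-control fault | telemetry dropout, ground-station outage] ≈ 0.106

By total probability over both values of attitude-control fault:
  P(telemetry dropout | ground-station outage) = 0.41*0.94 + 0.76*0.06
        = 0.385400 + 0.045600 = 0.431000
Keeping only the attitude-control fault-present terms gives 0.045600, so
  P(attitude-control fault | telemetry dropout, ground-station outage) = 0.045600 / 0.431000 ≈ 0.106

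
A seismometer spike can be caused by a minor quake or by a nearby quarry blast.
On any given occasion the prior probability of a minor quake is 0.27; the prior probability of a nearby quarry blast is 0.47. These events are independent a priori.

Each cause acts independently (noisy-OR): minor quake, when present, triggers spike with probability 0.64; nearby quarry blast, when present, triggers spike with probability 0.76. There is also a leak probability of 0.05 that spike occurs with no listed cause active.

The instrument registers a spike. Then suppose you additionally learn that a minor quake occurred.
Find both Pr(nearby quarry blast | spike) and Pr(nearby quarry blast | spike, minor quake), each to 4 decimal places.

Pr(nearby quarry blast | spike) ≈ 0.7706; Pr(nearby quarry blast | spike, minor quake) ≈ 0.5530

Under noisy-OR, P(spike | causes) = 1 − (1−0.05)·∏(1−qᵢ) over the active causes.
Sum P(spike|·) weighted by the priors over the 4 (minor quake, nearby quarry blast) configurations:
  P(spike) = 0.05*0.73*0.53 + 0.772*0.73*0.47 + 0.658*0.27*0.53 + 0.91792*0.27*0.47
        = 0.019345 + 0.264873 + 0.094160 + 0.116484 = 0.494862
Keeping only the nearby quarry blast-present terms gives 0.381357, so
  P(nearby quarry blast | spike) = 0.381357 / 0.494862 ≈ 0.7706

With the extra evidence:
Weight on nearby quarry blast=true, given the evidence: 0.91792×0.47 = 0.431422
Denominator P(spike | minor quake): 0.658×0.53 + 0.91792×0.47 = 0.780162
P(nearby quarry blast | spike, minor quake) = 0.431422/0.780162 ≈ 0.5530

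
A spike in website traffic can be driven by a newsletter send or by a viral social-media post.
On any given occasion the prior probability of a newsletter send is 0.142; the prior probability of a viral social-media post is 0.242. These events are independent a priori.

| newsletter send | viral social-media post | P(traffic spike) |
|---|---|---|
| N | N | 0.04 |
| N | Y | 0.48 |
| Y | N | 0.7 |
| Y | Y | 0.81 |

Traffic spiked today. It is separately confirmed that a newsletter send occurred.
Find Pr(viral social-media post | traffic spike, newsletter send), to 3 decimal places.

P(traffic spike | newsletter send) = 0.7×0.758 + 0.81×0.242 = 0.530600 + 0.196020 = 0.726620
Of this, 0.196020 comes from 0.81×0.242 (the viral social-media post=true cases).
Hence the posterior is 0.196020/0.726620 ≈ 0.270.

Pr(viral social-media post | traffic spike, newsletter send) ≈ 0.270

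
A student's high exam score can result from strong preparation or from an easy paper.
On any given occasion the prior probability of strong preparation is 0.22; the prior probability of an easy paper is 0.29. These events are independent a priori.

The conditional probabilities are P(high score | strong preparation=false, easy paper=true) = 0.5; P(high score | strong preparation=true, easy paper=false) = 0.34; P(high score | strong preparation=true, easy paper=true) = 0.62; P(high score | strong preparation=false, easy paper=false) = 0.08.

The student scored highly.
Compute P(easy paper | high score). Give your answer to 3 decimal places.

P(high score) = 0.08*0.78*0.71 + 0.5*0.78*0.29 + 0.34*0.22*0.71 + 0.62*0.22*0.29 = 0.044304 + 0.113100 + 0.053108 + 0.039556 = 0.250068
Of this, 0.152656 comes from 0.113100 + 0.039556 (the easy paper=true cases).
So P(easy paper | high score) = 0.152656/0.250068 ≈ 0.610.

P(easy paper | high score) ≈ 0.610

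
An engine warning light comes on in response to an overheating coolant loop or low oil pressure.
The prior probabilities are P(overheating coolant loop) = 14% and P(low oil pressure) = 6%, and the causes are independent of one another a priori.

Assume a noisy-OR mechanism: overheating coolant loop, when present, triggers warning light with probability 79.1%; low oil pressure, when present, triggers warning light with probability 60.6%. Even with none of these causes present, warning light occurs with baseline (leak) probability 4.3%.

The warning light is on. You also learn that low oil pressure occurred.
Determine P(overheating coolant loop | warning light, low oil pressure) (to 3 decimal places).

Under noisy-OR, P(warning light | causes) = 1 − (1−0.043)·∏(1−qᵢ) over the active causes.
By total probability over both values of overheating coolant loop:
  P(warning light | low oil pressure) = 0.622942*0.86 + 0.921195*0.14
        = 0.535730 + 0.128967 = 0.664697
The terms with overheating coolant loop present sum to 0.128967, so
  P(overheating coolant loop | warning light, low oil pressure) = 0.128967 / 0.664697 ≈ 0.194

P(overheating coolant loop | warning light, low oil pressure) ≈ 0.194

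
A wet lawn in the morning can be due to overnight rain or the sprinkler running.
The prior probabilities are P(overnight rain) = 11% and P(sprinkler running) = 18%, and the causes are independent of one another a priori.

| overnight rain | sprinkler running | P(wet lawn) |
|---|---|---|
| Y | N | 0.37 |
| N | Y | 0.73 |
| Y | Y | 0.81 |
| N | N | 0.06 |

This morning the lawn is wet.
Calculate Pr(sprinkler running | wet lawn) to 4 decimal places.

Pr(sprinkler running | wet lawn) ≈ 0.6328

Enumerate the 4 (overnight rain, sprinkler running) configurations and weight by the priors:
  P(wet lawn) = 0.06*0.89*0.82 + 0.73*0.89*0.18 + 0.37*0.11*0.82 + 0.81*0.11*0.18
        = 0.043788 + 0.116946 + 0.033374 + 0.016038 = 0.210146
Keeping only the sprinkler running-present terms gives 0.132984, so
  P(sprinkler running | wet lawn) = 0.132984 / 0.210146 ≈ 0.6328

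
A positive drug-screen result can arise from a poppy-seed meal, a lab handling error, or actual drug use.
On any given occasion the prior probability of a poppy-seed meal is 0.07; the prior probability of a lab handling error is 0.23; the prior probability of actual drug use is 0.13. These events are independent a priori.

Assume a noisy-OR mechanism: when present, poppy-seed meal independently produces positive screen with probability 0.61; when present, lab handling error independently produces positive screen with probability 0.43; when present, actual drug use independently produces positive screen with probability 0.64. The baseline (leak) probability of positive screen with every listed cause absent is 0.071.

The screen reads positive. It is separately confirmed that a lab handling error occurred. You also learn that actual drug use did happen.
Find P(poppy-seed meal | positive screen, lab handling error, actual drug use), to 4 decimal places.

Under noisy-OR, P(positive screen | causes) = 1 − (1−0.071)·∏(1−qᵢ) over the active causes.
Sum P(positive screen|·) weighted by the priors over both values of poppy-seed meal:
  P(positive screen | lab handling error, actual drug use) = 0.809369·0.93 + 0.925654·0.07
        = 0.752713 + 0.064796 = 0.817509
Keeping only the poppy-seed meal-present terms gives 0.064796, so
  P(poppy-seed meal | positive screen, lab handling error, actual drug use) = 0.064796 / 0.817509 ≈ 0.0793

P(poppy-seed meal | positive screen, lab handling error, actual drug use) ≈ 0.0793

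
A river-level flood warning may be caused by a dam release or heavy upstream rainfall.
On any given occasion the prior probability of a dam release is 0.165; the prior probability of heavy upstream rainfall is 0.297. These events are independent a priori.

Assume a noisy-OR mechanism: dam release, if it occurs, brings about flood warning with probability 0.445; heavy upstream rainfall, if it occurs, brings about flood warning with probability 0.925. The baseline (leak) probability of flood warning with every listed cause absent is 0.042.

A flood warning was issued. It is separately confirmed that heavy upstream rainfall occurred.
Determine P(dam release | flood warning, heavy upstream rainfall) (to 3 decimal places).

P(dam release | flood warning, heavy upstream rainfall) ≈ 0.170

Under noisy-OR, P(flood warning | causes) = 1 − (1−0.042)·∏(1−qᵢ) over the active causes.
P(flood warning | heavy upstream rainfall) = 0.92815·0.835 + 0.960123·0.165 = 0.775005 + 0.158420 = 0.933425
Of this, 0.158420 comes from 0.960123·0.165 (the dam release=true cases).
So P(dam release | flood warning, heavy upstream rainfall) = 0.158420/0.933425 ≈ 0.170.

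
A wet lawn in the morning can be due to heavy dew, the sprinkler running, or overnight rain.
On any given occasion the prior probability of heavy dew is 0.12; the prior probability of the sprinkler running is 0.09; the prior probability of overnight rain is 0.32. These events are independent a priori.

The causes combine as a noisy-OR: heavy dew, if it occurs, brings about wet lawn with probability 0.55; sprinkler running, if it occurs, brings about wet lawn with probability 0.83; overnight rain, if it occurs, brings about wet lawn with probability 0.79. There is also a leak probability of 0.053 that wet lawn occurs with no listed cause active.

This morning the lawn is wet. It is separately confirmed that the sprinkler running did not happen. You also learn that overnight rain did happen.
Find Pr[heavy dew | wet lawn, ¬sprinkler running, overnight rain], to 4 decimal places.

Under noisy-OR, P(wet lawn | causes) = 1 − (1−0.053)·∏(1−qᵢ) over the active causes.
Enumerate both values of heavy dew and weight by the priors:
  P(wet lawn | ¬sprinkler running, overnight rain) = 0.80113·0.88 + 0.910509·0.12
        = 0.704994 + 0.109261 = 0.814255
Keeping only the heavy dew-present terms gives 0.109261, so
  P(heavy dew | wet lawn, ¬sprinkler running, overnight rain) = 0.109261 / 0.814255 ≈ 0.1342

Pr[heavy dew | wet lawn, ¬sprinkler running, overnight rain] ≈ 0.1342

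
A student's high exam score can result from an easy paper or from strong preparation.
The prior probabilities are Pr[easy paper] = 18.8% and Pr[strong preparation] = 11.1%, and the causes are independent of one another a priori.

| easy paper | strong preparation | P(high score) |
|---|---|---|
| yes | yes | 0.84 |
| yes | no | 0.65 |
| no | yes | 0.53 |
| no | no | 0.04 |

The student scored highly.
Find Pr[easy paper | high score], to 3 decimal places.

P(high score) = 0.04*0.812*0.889 + 0.53*0.812*0.111 + 0.65*0.188*0.889 + 0.84*0.188*0.111 = 0.028875 + 0.047770 + 0.108636 + 0.017529 = 0.202810
The easy paper-present share is 0.108636 + 0.017529 = 0.126165.
Hence the posterior is 0.126165/0.202810 ≈ 0.622.

Pr[easy paper | high score] ≈ 0.622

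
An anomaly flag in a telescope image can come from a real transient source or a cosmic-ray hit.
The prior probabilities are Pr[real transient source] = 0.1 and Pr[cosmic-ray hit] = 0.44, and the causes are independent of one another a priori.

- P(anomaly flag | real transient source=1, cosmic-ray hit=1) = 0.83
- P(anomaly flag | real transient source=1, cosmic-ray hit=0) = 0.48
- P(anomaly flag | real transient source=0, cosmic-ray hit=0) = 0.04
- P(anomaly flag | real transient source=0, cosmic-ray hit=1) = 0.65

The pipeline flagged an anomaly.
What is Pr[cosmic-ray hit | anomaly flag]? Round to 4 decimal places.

Numerator (weight on configurations with cosmic-ray hit): 0.257400 + 0.036520 = 0.293920
The normalizing constant is 0.04*0.9*0.56 + 0.65*0.9*0.44 + 0.48*0.1*0.56 + 0.83*0.1*0.44 = 0.340960
Posterior = 0.293920 / 0.340960 ≈ 0.8620

Pr[cosmic-ray hit | anomaly flag] ≈ 0.8620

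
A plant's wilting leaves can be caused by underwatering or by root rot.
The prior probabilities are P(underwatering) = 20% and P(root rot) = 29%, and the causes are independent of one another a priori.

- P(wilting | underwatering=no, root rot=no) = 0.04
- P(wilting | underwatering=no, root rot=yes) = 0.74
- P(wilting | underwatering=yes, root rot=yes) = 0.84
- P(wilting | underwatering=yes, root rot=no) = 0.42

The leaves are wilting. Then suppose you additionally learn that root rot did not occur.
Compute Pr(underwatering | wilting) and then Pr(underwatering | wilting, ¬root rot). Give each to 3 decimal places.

Pr(underwatering | wilting) ≈ 0.358; Pr(underwatering | wilting, ¬root rot) ≈ 0.724

For the numerator, keep only underwatering=true terms: 0.059640 + 0.048720 = 0.108360
Normalizer over all consistent configurations: 0.04×0.8×0.71 + 0.74×0.8×0.29 + 0.42×0.2×0.71 + 0.84×0.2×0.29 = 0.302760
Posterior = 0.108360 / 0.302760 ≈ 0.358

Now also conditioning on root rot≠true:
P(wilting | ¬root rot) = 0.04*0.8 + 0.42*0.2 = 0.032000 + 0.084000 = 0.116000
The underwatering-present share is 0.42*0.2 = 0.084000.
P(underwatering | wilting, ¬root rot) = 0.084000 / 0.116000 ≈ 0.724
Ruling out root rot raises the posterior on underwatering — the flip side of explaining away.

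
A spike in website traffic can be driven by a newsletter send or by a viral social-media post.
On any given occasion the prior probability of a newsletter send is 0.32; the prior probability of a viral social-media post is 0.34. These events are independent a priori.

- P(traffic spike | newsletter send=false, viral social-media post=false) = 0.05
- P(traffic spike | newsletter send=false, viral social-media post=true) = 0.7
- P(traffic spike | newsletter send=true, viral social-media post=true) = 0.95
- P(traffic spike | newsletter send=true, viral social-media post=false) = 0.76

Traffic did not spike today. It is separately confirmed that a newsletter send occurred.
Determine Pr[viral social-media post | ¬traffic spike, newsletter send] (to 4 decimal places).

Sum P(¬traffic spike|·) weighted by the priors over both values of viral social-media post:
  P(¬traffic spike | newsletter send) = 0.24×0.66 + 0.05×0.34
        = 0.158400 + 0.017000 = 0.175400
Keeping only the viral social-media post-present terms gives 0.017000, so
  P(viral social-media post | ¬traffic spike, newsletter send) = 0.017000 / 0.175400 ≈ 0.0969

Pr[viral social-media post | ¬traffic spike, newsletter send] ≈ 0.0969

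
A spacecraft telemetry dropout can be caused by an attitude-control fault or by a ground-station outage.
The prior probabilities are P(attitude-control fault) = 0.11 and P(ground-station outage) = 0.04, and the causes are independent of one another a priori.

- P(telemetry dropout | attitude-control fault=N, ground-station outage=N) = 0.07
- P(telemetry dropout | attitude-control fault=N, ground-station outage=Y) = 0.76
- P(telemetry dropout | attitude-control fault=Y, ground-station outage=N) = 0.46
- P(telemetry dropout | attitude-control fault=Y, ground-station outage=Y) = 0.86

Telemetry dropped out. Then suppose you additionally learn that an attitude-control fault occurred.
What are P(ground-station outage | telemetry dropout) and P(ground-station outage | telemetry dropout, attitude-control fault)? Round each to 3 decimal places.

Numerator (weight on configurations with ground-station outage): 0.027056 + 0.003784 = 0.030840
The normalizing constant is 0.07×0.89×0.96 + 0.76×0.89×0.04 + 0.46×0.11×0.96 + 0.86×0.11×0.04 = 0.139224
P(ground-station outage | telemetry dropout) = 0.030840/0.139224 ≈ 0.222

With the extra evidence:
Enumerate both values of ground-station outage and weight by the priors:
  P(telemetry dropout | attitude-control fault) = 0.46·0.96 + 0.86·0.04
        = 0.441600 + 0.034400 = 0.476000
Keeping only the ground-station outage-present terms gives 0.034400, so
  P(ground-station outage | telemetry dropout, attitude-control fault) = 0.034400 / 0.476000 ≈ 0.072

P(ground-station outage | telemetry dropout) ≈ 0.222; P(ground-station outage | telemetry dropout, attitude-control fault) ≈ 0.072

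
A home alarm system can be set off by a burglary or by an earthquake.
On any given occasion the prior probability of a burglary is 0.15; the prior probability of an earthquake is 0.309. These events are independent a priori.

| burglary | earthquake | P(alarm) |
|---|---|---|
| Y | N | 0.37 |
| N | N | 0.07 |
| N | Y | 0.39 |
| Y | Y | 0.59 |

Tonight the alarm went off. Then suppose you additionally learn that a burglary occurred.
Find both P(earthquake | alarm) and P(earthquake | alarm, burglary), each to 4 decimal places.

P(earthquake | alarm) ≈ 0.6202; P(earthquake | alarm, burglary) ≈ 0.4163

Weight on earthquake=true, given the evidence: 0.102434 + 0.027346 = 0.129780
Denominator P(alarm): 0.07*0.85*0.691 + 0.39*0.85*0.309 + 0.37*0.15*0.691 + 0.59*0.15*0.309 = 0.209244
P(earthquake | alarm) = 0.129780/0.209244 ≈ 0.6202

Now condition on the additional information:
P(alarm | burglary) = 0.37*0.691 + 0.59*0.309 = 0.255670 + 0.182310 = 0.437980
Of this, 0.182310 comes from 0.59*0.309 (the earthquake=true cases).
So P(earthquake | alarm, burglary) = 0.182310/0.437980 ≈ 0.4163.
— burglary explains away the evidence for earthquake.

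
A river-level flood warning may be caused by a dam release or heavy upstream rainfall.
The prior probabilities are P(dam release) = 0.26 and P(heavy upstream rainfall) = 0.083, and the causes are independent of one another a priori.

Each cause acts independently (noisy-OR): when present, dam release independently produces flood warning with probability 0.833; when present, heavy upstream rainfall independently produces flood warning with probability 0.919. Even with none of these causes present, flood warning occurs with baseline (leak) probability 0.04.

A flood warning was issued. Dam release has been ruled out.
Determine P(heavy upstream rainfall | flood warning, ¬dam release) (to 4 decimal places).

Under noisy-OR, P(flood warning | causes) = 1 − (1−0.04)·∏(1−qᵢ) over the active causes.
For the numerator, keep only heavy upstream rainfall=true terms: 0.92224·0.083 = 0.076546
Denominator P(flood warning | ¬dam release): 0.04·0.917 + 0.92224·0.083 = 0.113226
P(heavy upstream rainfall | flood warning, ¬dam release) = 0.076546/0.113226 ≈ 0.6760

P(heavy upstream rainfall | flood warning, ¬dam release) ≈ 0.6760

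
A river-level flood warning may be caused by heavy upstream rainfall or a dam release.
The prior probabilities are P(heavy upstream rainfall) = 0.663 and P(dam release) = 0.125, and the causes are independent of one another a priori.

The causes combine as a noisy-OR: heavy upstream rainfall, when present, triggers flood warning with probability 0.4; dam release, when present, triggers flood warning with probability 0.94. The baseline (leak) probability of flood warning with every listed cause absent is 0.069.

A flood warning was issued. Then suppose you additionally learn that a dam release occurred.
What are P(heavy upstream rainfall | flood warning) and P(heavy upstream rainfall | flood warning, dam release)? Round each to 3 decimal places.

P(heavy upstream rainfall | flood warning) ≈ 0.848; P(heavy upstream rainfall | flood warning, dam release) ≈ 0.668

Under noisy-OR, P(flood warning | causes) = 1 − (1−0.069)·∏(1−qᵢ) over the active causes.
Numerator (weight on configurations with heavy upstream rainfall): 0.256067 + 0.080097 = 0.336164
The normalizing constant is 0.069*0.337*0.875 + 0.94414*0.337*0.125 + 0.4414*0.663*0.875 + 0.966484*0.663*0.125 = 0.396282
Posterior = 0.336164 / 0.396282 ≈ 0.848

Now condition on the additional information:
P(flood warning | dam release) = 0.94414×0.337 + 0.966484×0.663 = 0.318175 + 0.640779 = 0.958954
The heavy upstream rainfall-present share is 0.966484×0.663 = 0.640779.
So P(heavy upstream rainfall | flood warning, dam release) = 0.640779/0.958954 ≈ 0.668.
— dam release explains away the evidence for heavy upstream rainfall.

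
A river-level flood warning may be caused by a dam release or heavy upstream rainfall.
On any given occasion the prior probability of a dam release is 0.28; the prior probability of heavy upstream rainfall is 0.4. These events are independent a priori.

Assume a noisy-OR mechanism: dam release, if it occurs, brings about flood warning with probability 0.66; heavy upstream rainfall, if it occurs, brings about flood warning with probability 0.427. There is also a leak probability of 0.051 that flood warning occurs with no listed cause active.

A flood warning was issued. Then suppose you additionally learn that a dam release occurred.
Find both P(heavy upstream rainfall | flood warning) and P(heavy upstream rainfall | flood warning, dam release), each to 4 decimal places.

Under noisy-OR, P(flood warning | causes) = 1 − (1−0.051)·∏(1−qᵢ) over the active causes.
For the numerator, keep only heavy upstream rainfall=true terms: 0.131392 + 0.091293 = 0.222685
Normalizer over all consistent configurations: 0.051×0.72×0.6 + 0.456223×0.72×0.4 + 0.67734×0.28×0.6 + 0.815116×0.28×0.4 = 0.358510
P(heavy upstream rainfall | flood warning) = 0.222685/0.358510 ≈ 0.6211

With the extra evidence:
For the numerator, keep only heavy upstream rainfall=true terms: 0.815116*0.4 = 0.326046
The normalizing constant is 0.67734*0.6 + 0.815116*0.4 = 0.732450
P(heavy upstream rainfall | flood warning, dam release) = 0.326046/0.732450 ≈ 0.4451
This is intercausal reasoning (explaining away): once dam release accounts for the flood warning, heavy upstream rainfall becomes less likely.

P(heavy upstream rainfall | flood warning) ≈ 0.6211; P(heavy upstream rainfall | flood warning, dam release) ≈ 0.4451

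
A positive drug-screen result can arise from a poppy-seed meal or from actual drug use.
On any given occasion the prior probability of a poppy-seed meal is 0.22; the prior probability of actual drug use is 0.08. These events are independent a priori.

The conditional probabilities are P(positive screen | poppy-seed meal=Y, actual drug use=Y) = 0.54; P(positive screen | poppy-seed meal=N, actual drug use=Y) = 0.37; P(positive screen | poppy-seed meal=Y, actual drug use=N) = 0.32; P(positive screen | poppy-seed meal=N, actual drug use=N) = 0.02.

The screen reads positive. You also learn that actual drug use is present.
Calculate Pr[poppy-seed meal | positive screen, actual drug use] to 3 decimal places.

Pr[poppy-seed meal | positive screen, actual drug use] ≈ 0.292

Enumerate both values of poppy-seed meal and weight by the priors:
  P(positive screen | actual drug use) = 0.37·0.78 + 0.54·0.22
        = 0.288600 + 0.118800 = 0.407400
Keeping only the poppy-seed meal-present terms gives 0.118800, so
  P(poppy-seed meal | positive screen, actual drug use) = 0.118800 / 0.407400 ≈ 0.292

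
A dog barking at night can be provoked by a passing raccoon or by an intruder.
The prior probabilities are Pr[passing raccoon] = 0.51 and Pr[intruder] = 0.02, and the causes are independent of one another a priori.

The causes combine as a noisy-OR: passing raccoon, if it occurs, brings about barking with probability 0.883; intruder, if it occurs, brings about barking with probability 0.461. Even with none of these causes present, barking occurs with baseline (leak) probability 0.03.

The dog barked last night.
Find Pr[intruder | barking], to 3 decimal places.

Pr[intruder | barking] ≈ 0.030

Under noisy-OR, P(barking | causes) = 1 − (1−0.03)·∏(1−qᵢ) over the active causes.
P(barking) = 0.03·0.49·0.98 + 0.47717·0.49·0.02 + 0.88651·0.51·0.98 + 0.938829·0.51·0.02 = 0.014406 + 0.004676 + 0.443078 + 0.009576 = 0.471736
Restricting to configurations with intruder present: 0.004676 + 0.009576 = 0.014252.
So P(intruder | barking) = 0.014252/0.471736 ≈ 0.030.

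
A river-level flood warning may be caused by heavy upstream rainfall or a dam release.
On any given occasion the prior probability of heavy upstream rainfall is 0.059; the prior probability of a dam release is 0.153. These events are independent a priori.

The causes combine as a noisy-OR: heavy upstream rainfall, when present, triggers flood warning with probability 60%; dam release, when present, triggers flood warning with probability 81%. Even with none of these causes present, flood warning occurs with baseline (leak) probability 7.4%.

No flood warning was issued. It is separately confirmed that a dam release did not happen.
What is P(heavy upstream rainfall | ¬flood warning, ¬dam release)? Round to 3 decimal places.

Under noisy-OR, P(flood warning | causes) = 1 − (1−0.074)·∏(1−qᵢ) over the active causes.
Sum P(¬flood warning|·) weighted by the priors over both values of heavy upstream rainfall:
  P(¬flood warning | ¬dam release) = 0.926·0.941 + 0.3704·0.059
        = 0.871366 + 0.021854 = 0.893220
Configurations with heavy upstream rainfall contribute 0.021854, so
  P(heavy upstream rainfall | ¬flood warning, ¬dam release) = 0.021854 / 0.893220 ≈ 0.024

P(heavy upstream rainfall | ¬flood warning, ¬dam release) ≈ 0.024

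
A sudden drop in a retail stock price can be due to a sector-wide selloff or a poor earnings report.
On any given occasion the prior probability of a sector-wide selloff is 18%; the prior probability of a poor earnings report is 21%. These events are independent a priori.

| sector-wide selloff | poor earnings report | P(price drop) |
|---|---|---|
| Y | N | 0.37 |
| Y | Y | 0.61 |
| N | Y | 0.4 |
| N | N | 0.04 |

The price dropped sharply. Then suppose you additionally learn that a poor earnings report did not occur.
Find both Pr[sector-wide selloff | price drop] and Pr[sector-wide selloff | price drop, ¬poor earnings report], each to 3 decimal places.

By total probability over the 4 (sector-wide selloff, poor earnings report) configurations:
  P(price drop) = 0.04×0.82×0.79 + 0.4×0.82×0.21 + 0.37×0.18×0.79 + 0.61×0.18×0.21
        = 0.025912 + 0.068880 + 0.052614 + 0.023058 = 0.170464
Keeping only the sector-wide selloff-present terms gives 0.075672, so
  P(sector-wide selloff | price drop) = 0.075672 / 0.170464 ≈ 0.444

Now condition on the additional information:
Sum P(price drop|·) weighted by the priors over both values of sector-wide selloff:
  P(price drop | ¬poor earnings report) = 0.04·0.82 + 0.37·0.18
        = 0.032800 + 0.066600 = 0.099400
Keeping only the sector-wide selloff-present terms gives 0.066600, so
  P(sector-wide selloff | price drop, ¬poor earnings report) = 0.066600 / 0.099400 ≈ 0.670
Ruling out poor earnings report raises the posterior on sector-wide selloff — the flip side of explaining away.

Pr[sector-wide selloff | price drop] ≈ 0.444; Pr[sector-wide selloff | price drop, ¬poor earnings report] ≈ 0.670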